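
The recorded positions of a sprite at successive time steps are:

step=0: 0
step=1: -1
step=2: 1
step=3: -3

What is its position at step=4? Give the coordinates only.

Step-to-step displacements: -1, +2, -4; each is -2× the previous.
step 4: -3 + 8 → 5

5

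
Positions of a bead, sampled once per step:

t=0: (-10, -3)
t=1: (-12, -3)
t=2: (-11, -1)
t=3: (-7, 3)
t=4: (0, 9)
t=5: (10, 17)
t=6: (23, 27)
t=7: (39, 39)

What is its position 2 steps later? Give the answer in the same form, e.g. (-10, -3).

First differences are (-2, +0), (+1, +2), (+4, +4), (+7, +6), (+10, +8), (+13, +10), (+16, +12); their common second difference is (+3, +2) (constant acceleration).
step 8: (39, 39) + (+19, +14) → (58, 53)
step 9: (58, 53) + (+22, +16) → (80, 69)

(80, 69)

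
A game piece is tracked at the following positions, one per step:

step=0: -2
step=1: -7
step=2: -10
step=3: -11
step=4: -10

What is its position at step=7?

5

Taking differences between consecutive positions: -5, -3, -1, +1. These grow by +2 each step.
step 5: -10 + 3 → -7
step 6: -7 + 5 → -2
step 7: -2 + 7 → 5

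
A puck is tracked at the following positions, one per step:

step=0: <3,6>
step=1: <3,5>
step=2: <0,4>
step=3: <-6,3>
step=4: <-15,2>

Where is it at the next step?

<-27,1>

Taking differences between consecutive positions: <+0,-1>, <-3,-1>, <-6,-1>, <-9,-1>. These grow by <-3,+0> each step.
step 5: <-15,2> + <-12,-1> → <-27,1>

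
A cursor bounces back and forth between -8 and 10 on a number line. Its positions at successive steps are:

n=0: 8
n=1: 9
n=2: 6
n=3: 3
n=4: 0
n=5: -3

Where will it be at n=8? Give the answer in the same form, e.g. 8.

-4

The value travels 3 per step and bounces off the walls at -8 and 10.
  step 6: -3 → -6
  step 7: -6 → -7
  step 8: -7 → -4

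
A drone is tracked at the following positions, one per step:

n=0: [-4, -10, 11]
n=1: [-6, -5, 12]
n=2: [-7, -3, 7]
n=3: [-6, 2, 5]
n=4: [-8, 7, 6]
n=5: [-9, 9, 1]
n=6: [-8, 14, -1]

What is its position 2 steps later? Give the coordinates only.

[-11, 21, -5]

The moves between consecutive positions are [-2, +5, +1], [-1, +2, -5], [+1, +5, -2], [-2, +5, +1], [-1, +2, -5], [+1, +5, -2]; they repeat the 3-cycle [[-2, +5, +1], [-1, +2, -5], [+1, +5, -2]].
step 7: apply [-2, +5, +1] → [-10, 19, 0]
step 8: apply [-1, +2, -5] → [-11, 21, -5]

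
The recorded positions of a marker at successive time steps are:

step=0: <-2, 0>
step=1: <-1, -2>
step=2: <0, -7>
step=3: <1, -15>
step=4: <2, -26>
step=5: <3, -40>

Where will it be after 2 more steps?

<5, -77>

Taking differences between consecutive positions: <+1, -2>, <+1, -5>, <+1, -8>, <+1, -11>, <+1, -14>. These grow by <+0, -3> each step.
step 6: <3, -40> + <+1, -17> → <4, -57>
step 7: <4, -57> + <+1, -20> → <5, -77>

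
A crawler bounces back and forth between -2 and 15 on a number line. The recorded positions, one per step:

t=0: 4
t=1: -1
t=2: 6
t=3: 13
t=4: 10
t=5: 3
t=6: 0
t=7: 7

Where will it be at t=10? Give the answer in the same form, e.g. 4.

The value reflects between -2 and 15, moving 7 per step.
  step 8: 7 → 14
  step 9: 14 → 9
  step 10: 9 → 2

2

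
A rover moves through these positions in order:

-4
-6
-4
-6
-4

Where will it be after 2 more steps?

Consecutive displacements -2, +2, -2, +2 scale by a factor of -1 each step.
step 5: -4 − 2 → -6
step 6: -6 + 2 → -4

-4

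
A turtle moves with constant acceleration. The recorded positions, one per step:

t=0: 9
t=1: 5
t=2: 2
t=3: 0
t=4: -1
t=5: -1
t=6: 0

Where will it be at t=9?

Taking differences between consecutive positions: -4, -3, -2, -1, +0, +1. These grow by +1 each step.
step 7: 0 + 2 → 2
step 8: 2 + 3 → 5
step 9: 5 + 4 → 9

9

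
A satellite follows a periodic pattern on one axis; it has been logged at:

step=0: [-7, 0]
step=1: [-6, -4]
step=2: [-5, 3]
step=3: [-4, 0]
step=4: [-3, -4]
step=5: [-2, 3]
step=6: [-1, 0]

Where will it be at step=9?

[2, 0]

The first coordinate changes by +1 each step, so at step 9 it is -7 + 9·(1) = 2.
The second coordinate repeats the cycle [0, -4, 3] with period 3; step 9 mod 3 = 0, giving 0.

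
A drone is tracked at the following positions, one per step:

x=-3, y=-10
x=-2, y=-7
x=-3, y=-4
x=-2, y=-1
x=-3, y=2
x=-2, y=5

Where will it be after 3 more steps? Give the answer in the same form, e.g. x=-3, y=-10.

x=-3, y=14

The moves between consecutive positions are (+1, +3), (-1, +3), (+1, +3), (-1, +3), (+1, +3); they repeat the 2-cycle [(+1, +3), (-1, +3)].
step 6: apply (-1, +3) → x=-3, y=8
step 7: apply (+1, +3) → x=-2, y=11
step 8: apply (-1, +3) → x=-3, y=14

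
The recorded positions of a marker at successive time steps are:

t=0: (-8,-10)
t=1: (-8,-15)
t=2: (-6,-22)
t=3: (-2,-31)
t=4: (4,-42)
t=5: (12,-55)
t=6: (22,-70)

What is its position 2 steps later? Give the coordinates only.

Taking differences between consecutive positions: (+0,-5), (+2,-7), (+4,-9), (+6,-11), (+8,-13), (+10,-15). These grow by (+2,-2) each step.
step 7: (22,-70) + (+12,-17) → (34,-87)
step 8: (34,-87) + (+14,-19) → (48,-106)

(48,-106)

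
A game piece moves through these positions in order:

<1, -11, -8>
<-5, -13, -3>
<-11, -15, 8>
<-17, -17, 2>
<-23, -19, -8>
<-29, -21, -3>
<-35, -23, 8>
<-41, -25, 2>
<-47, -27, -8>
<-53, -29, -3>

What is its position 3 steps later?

<-71, -35, -8>

The first coordinate changes by -6 each step, so at step 12 it is 1 + 12·(-6) = -71.
The second coordinate changes by -2 each step, so at step 12 it is -11 + 12·(-2) = -35.
The third coordinate repeats the cycle [-8, -3, 8, 2] with period 4; step 12 mod 4 = 0, giving -8.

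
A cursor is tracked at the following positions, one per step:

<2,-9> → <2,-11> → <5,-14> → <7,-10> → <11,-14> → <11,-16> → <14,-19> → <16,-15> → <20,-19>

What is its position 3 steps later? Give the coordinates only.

Step-to-step displacements: <+0,-2>, <+3,-3>, <+2,+4>, <+4,-4>, <+0,-2>, <+3,-3>, <+2,+4>, <+4,-4> — a repeating cycle of length 4.
step 9: apply <+0,-2> → <20,-21>
step 10: apply <+3,-3> → <23,-24>
step 11: apply <+2,+4> → <25,-20>

<25,-20>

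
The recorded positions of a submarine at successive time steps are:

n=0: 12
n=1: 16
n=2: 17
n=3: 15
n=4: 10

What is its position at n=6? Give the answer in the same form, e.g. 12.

-9

Taking differences between consecutive positions: +4, +1, -2, -5. These grow by -3 each step.
step 5: 10 − 8 → 2
step 6: 2 − 11 → -9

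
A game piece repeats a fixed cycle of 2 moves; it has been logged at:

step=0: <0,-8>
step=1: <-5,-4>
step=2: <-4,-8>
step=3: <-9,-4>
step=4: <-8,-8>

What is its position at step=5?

<-13,-4>

Step-to-step displacements: <-5,+4>, <+1,-4>, <-5,+4>, <+1,-4> — a repeating cycle of length 2.
step 5: apply <-5,+4> → <-13,-4>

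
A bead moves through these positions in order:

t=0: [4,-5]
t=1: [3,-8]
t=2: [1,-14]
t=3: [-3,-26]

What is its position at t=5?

[-27,-98]

Consecutive displacements [-1,-3], [-2,-6], [-4,-12] scale by a factor of 2 each step.
step 4: [-3,-26] + [-8,-24] → [-11,-50]
step 5: [-11,-50] + [-16,-48] → [-27,-98]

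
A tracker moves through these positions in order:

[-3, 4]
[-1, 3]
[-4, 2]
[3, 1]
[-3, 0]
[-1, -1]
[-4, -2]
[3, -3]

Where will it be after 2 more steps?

First: cycles through -3, -1, -4, 3 every 4 steps. Step 9 lands at position 1 of the cycle → -1.
Second: linear, -1 per step → -5 at step 9.

[-1, -5]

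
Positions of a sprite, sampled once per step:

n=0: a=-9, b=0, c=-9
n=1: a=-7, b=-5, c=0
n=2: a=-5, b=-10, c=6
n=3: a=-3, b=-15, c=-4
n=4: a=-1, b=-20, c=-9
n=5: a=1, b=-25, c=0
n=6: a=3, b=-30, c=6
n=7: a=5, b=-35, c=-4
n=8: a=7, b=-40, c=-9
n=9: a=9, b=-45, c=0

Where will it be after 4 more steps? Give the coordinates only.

a=17, b=-65, c=0

A: linear, +2 per step → 17 at step 13.
B: linear, -5 per step → -65 at step 13.
C: cycles through -9, 0, 6, -4 every 4 steps. Step 13 lands at position 1 of the cycle → 0.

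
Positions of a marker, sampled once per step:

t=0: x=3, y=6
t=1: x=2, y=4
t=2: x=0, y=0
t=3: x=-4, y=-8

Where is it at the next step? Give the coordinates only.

Consecutive displacements (-1, -2), (-2, -4), (-4, -8) scale by a factor of 2 each step.
step 4: x=-4, y=-8 + (-8, -16) → x=-12, y=-24

x=-12, y=-24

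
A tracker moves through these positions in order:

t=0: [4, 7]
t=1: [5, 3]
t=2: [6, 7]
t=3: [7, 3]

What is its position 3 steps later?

First: linear, +1 per step → 10 at step 6.
Second: cycles through 7, 3 every 2 steps. Step 6 lands at position 0 of the cycle → 7.

[10, 7]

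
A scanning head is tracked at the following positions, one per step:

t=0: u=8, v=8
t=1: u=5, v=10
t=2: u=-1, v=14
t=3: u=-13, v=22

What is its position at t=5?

u=-85, v=70

The jumps are (-3, +2), (-6, +4), (-12, +8) — a geometric progression with ratio 2.
step 4: u=-13, v=22 + (-24, +16) → u=-37, v=38
step 5: u=-37, v=38 + (-48, +32) → u=-85, v=70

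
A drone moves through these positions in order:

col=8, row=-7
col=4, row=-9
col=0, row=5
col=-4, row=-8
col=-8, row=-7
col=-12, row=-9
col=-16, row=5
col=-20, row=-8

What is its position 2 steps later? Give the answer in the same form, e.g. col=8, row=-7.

col=-28, row=-9

Col: linear, -4 per step → -28 at step 9.
Row: cycles through -7, -9, 5, -8 every 4 steps. Step 9 lands at position 1 of the cycle → -9.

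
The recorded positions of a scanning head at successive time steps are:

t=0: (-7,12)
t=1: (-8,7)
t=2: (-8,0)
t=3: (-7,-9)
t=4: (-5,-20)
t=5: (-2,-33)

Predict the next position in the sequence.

(2,-48)

First differences are (-1,-5), (+0,-7), (+1,-9), (+2,-11), (+3,-13); their common second difference is (+1,-2) (constant acceleration).
step 6: (-2,-33) + (+4,-15) → (2,-48)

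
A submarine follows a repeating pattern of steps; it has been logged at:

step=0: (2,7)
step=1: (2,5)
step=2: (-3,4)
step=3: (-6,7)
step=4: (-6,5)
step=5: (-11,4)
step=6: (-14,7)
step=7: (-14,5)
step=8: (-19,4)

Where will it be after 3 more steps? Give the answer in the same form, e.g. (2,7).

(-27,4)

Step-to-step displacements: (+0,-2), (-5,-1), (-3,+3), (+0,-2), (-5,-1), (-3,+3), (+0,-2), (-5,-1) — a repeating cycle of length 3.
step 9: apply (-3,+3) → (-22,7)
step 10: apply (+0,-2) → (-22,5)
step 11: apply (-5,-1) → (-27,4)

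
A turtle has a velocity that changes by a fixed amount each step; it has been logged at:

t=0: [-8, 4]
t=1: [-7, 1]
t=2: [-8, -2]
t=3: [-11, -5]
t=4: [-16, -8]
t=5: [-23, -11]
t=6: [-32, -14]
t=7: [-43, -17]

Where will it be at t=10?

[-88, -26]

Successive displacements: [+1, -3], [-1, -3], [-3, -3], [-5, -3], [-7, -3], [-9, -3], [-11, -3] — each changes by [-2, +0].
step 8: [-43, -17] + [-13, -3] → [-56, -20]
step 9: [-56, -20] + [-15, -3] → [-71, -23]
step 10: [-71, -23] + [-17, -3] → [-88, -26]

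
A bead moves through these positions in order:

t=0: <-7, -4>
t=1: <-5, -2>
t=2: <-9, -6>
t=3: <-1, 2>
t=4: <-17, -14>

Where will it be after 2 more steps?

Consecutive displacements <+2, +2>, <-4, -4>, <+8, +8>, <-16, -16> scale by a factor of -2 each step.
step 5: <-17, -14> + <+32, +32> → <15, 18>
step 6: <15, 18> + <-64, -64> → <-49, -46>

<-49, -46>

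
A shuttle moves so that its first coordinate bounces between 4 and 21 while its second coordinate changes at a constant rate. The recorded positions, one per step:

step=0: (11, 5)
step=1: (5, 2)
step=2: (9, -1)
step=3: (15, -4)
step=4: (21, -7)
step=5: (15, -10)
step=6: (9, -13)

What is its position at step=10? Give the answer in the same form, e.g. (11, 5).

(19, -25)

The first coordinate reflects between 4 and 21, moving 6 per step.
  step 7: 9 → 5
  step 8: 5 → 11
  step 9: 11 → 17
  step 10: 17 → 19
The second coordinate changes by -3 each step: at step 10 it is -25.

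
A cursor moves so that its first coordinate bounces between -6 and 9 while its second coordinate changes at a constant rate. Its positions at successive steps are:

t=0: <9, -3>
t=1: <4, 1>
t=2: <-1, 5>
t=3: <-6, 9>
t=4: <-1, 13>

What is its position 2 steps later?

<9, 21>

The first coordinate travels 5 per step and bounces off the walls at -6 and 9.
  step 5: -1 → 4
  step 6: 4 → 9
The second coordinate changes by +4 each step: at step 6 it is 21.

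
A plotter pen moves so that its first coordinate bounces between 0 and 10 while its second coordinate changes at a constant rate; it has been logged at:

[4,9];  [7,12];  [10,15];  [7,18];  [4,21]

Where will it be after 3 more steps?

[5,30]

The first coordinate reflects between 0 and 10, moving 3 per step.
  step 5: 4 → 1
  step 6: 1 → 2
  step 7: 2 → 5
The second coordinate changes by +3 each step: at step 7 it is 30.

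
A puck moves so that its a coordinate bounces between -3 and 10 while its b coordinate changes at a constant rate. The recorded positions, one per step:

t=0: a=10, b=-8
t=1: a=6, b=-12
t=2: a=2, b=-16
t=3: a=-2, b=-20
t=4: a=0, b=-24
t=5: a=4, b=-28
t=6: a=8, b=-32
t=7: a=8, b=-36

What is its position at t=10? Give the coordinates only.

a=-2, b=-48

The a coordinate reflects between -3 and 10, moving 4 per step.
  step 8: 8 → 4
  step 9: 4 → 0
  step 10: 0 → -2
The b coordinate changes by -4 each step: at step 10 it is -48.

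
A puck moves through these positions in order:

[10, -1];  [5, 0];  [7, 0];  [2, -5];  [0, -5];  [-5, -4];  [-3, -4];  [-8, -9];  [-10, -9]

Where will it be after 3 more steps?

Step-to-step displacements: [-5, +1], [+2, +0], [-5, -5], [-2, +0], [-5, +1], [+2, +0], [-5, -5], [-2, +0] — a repeating cycle of length 4.
step 9: apply [-5, +1] → [-15, -8]
step 10: apply [+2, +0] → [-13, -8]
step 11: apply [-5, -5] → [-18, -13]

[-18, -13]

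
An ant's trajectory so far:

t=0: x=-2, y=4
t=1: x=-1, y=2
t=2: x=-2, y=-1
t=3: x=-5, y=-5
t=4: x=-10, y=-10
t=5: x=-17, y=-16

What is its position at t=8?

x=-50, y=-40

First differences are (+1, -2), (-1, -3), (-3, -4), (-5, -5), (-7, -6); their common second difference is (-2, -1) (constant acceleration).
step 6: x=-17, y=-16 + (-9, -7) → x=-26, y=-23
step 7: x=-26, y=-23 + (-11, -8) → x=-37, y=-31
step 8: x=-37, y=-31 + (-13, -9) → x=-50, y=-40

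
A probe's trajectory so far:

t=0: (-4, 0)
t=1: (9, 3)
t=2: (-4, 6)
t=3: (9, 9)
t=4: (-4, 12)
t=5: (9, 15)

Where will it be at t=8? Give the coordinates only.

(-4, 24)

The first coordinate repeats the cycle [-4, 9] with period 2; step 8 mod 2 = 0, giving -4.
The second coordinate changes by +3 each step, so at step 8 it is 0 + 8·(3) = 24.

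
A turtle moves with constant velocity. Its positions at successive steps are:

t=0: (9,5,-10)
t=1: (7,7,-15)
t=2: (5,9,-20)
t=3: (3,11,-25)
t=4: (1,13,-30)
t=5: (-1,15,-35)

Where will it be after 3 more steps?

(-7,21,-50)

The position changes by (-2,+2,-5) every step.
step 6: (-1,15,-35) + (-2,+2,-5) → (-3,17,-40)
step 7: (-3,17,-40) + (-2,+2,-5) → (-5,19,-45)
step 8: (-5,19,-45) + (-2,+2,-5) → (-7,21,-50)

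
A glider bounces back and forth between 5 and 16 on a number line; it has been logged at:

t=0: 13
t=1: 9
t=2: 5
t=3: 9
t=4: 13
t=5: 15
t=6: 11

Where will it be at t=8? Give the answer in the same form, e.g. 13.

The value travels 4 per step and bounces off the walls at 5 and 16.
  step 7: 11 → 7
  step 8: 7 → 7

7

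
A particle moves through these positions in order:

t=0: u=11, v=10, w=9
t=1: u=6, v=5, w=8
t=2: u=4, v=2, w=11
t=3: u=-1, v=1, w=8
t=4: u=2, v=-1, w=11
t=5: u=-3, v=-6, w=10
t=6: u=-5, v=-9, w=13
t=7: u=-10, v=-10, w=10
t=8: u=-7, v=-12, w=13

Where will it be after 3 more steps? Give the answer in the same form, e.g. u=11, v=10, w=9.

Step-to-step displacements: (-5, -5, -1), (-2, -3, +3), (-5, -1, -3), (+3, -2, +3), (-5, -5, -1), (-2, -3, +3), (-5, -1, -3), (+3, -2, +3) — a repeating cycle of length 4.
step 9: apply (-5, -5, -1) → u=-12, v=-17, w=12
step 10: apply (-2, -3, +3) → u=-14, v=-20, w=15
step 11: apply (-5, -1, -3) → u=-19, v=-21, w=12

u=-19, v=-21, w=12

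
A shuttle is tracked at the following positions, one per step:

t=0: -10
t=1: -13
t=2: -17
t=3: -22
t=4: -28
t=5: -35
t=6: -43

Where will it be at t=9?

-73

Successive displacements: -3, -4, -5, -6, -7, -8 — each changes by -1.
step 7: -43 − 9 → -52
step 8: -52 − 10 → -62
step 9: -62 − 11 → -73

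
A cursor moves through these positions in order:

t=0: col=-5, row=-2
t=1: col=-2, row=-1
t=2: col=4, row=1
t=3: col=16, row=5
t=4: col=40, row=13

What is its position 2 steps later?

col=184, row=61

Step-to-step displacements: (+3, +1), (+6, +2), (+12, +4), (+24, +8); each is 2× the previous.
step 5: col=40, row=13 + (+48, +16) → col=88, row=29
step 6: col=88, row=29 + (+96, +32) → col=184, row=61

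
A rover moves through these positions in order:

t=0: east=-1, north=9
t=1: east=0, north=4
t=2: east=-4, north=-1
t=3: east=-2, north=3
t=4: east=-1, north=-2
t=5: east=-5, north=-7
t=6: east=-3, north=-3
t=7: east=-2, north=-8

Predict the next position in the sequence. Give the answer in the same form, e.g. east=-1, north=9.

Differencing gives (+1,-5), (-4,-5), (+2,+4), (+1,-5), (-4,-5), (+2,+4), (+1,-5). This is the pattern (+1,-5), (-4,-5), (+2,+4) repeated.
step 8: apply (-4,-5) → east=-6, north=-13

east=-6, north=-13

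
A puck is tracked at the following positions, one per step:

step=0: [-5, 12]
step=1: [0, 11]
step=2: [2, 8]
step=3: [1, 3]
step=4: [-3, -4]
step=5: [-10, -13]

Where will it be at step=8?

First differences are [+5, -1], [+2, -3], [-1, -5], [-4, -7], [-7, -9]; their common second difference is [-3, -2] (constant acceleration).
step 6: [-10, -13] + [-10, -11] → [-20, -24]
step 7: [-20, -24] + [-13, -13] → [-33, -37]
step 8: [-33, -37] + [-16, -15] → [-49, -52]

[-49, -52]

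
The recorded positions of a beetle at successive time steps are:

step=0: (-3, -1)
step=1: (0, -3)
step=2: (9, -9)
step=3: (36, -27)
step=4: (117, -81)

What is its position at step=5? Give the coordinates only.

(360, -243)

The jumps are (+3, -2), (+9, -6), (+27, -18), (+81, -54) — a geometric progression with ratio 3.
step 5: (117, -81) + (+243, -162) → (360, -243)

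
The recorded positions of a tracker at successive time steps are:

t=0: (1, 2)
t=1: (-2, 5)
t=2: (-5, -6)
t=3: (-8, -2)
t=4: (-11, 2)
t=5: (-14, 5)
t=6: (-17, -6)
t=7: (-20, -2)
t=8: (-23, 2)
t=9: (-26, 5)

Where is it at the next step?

(-29, -6)

The first coordinate changes by -3 each step, so at step 10 it is 1 + 10·(-3) = -29.
The second coordinate repeats the cycle [2, 5, -6, -2] with period 4; step 10 mod 4 = 2, giving -6.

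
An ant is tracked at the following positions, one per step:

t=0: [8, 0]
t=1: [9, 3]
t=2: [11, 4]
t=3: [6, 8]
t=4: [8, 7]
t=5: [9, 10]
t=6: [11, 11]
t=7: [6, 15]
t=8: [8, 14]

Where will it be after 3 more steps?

[6, 22]

Step-to-step displacements: [+1, +3], [+2, +1], [-5, +4], [+2, -1], [+1, +3], [+2, +1], [-5, +4], [+2, -1] — a repeating cycle of length 4.
step 9: apply [+1, +3] → [9, 17]
step 10: apply [+2, +1] → [11, 18]
step 11: apply [-5, +4] → [6, 22]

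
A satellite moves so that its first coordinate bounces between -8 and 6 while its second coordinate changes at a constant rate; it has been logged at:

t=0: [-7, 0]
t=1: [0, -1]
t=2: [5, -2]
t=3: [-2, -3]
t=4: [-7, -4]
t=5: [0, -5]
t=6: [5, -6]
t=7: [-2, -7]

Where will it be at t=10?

The first coordinate travels 7 per step and bounces off the walls at -8 and 6.
  step 8: -2 → -7
  step 9: -7 → 0
  step 10: 0 → 5
The second coordinate changes by -1 each step: at step 10 it is -10.

[5, -10]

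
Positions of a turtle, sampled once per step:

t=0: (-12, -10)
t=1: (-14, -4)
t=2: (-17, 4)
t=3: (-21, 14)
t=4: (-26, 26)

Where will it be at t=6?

First differences are (-2, +6), (-3, +8), (-4, +10), (-5, +12); their common second difference is (-1, +2) (constant acceleration).
step 5: (-26, 26) + (-6, +14) → (-32, 40)
step 6: (-32, 40) + (-7, +16) → (-39, 56)

(-39, 56)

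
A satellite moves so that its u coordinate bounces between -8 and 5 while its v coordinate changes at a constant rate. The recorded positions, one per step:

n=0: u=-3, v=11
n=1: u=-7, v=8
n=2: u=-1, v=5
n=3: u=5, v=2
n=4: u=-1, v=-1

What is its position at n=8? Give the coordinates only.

The u coordinate travels 6 per step and bounces off the walls at -8 and 5.
  step 5: -1 → -7
  step 6: -7 → -3
  step 7: -3 → 3
  step 8: 3 → 1
The v coordinate changes by -3 each step: at step 8 it is -13.

u=1, v=-13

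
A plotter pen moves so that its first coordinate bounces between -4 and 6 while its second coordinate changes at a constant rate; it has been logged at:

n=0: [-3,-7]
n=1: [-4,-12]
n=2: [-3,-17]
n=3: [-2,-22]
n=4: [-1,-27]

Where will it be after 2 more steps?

The first coordinate travels 1 per step and bounces off the walls at -4 and 6.
  step 5: -1 → 0
  step 6: 0 → 1
The second coordinate changes by -5 each step: at step 6 it is -37.

[1,-37]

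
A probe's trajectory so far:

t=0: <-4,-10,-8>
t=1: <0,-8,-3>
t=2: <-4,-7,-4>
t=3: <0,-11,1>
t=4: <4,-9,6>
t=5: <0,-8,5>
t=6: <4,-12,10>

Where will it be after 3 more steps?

<8,-13,19>

The moves between consecutive positions are <+4,+2,+5>, <-4,+1,-1>, <+4,-4,+5>, <+4,+2,+5>, <-4,+1,-1>, <+4,-4,+5>; they repeat the 3-cycle [<+4,+2,+5>, <-4,+1,-1>, <+4,-4,+5>].
step 7: apply <+4,+2,+5> → <8,-10,15>
step 8: apply <-4,+1,-1> → <4,-9,14>
step 9: apply <+4,-4,+5> → <8,-13,19>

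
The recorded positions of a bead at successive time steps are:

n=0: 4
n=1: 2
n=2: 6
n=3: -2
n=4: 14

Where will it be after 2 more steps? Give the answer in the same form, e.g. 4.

46

Step-to-step displacements: -2, +4, -8, +16; each is -2× the previous.
step 5: 14 − 32 → -18
step 6: -18 + 64 → 46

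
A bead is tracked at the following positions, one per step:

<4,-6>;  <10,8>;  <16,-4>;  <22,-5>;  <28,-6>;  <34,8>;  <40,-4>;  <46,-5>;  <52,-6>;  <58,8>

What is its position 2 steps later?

<70,-5>

The first coordinate changes by +6 each step, so at step 11 it is 4 + 11·(6) = 70.
The second coordinate repeats the cycle [-6, 8, -4, -5] with period 4; step 11 mod 4 = 3, giving -5.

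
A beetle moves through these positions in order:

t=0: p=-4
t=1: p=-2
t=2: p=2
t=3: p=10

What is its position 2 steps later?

p=58

The jumps are +2, +4, +8 — a geometric progression with ratio 2.
step 4: 10 + 16 → p=26
step 5: 26 + 32 → p=58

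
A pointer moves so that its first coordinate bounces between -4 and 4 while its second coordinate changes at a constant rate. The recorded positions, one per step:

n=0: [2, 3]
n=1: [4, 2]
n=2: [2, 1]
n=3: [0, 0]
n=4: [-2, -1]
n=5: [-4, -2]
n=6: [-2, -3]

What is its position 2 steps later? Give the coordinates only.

The first coordinate reflects between -4 and 4, moving 2 per step.
  step 7: -2 → 0
  step 8: 0 → 2
The second coordinate changes by -1 each step: at step 8 it is -5.

[2, -5]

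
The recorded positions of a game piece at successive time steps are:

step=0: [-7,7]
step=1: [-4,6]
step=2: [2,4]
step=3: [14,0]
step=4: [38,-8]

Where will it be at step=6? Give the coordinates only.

[182,-56]

Consecutive displacements [+3,-1], [+6,-2], [+12,-4], [+24,-8] scale by a factor of 2 each step.
step 5: [38,-8] + [+48,-16] → [86,-24]
step 6: [86,-24] + [+96,-32] → [182,-56]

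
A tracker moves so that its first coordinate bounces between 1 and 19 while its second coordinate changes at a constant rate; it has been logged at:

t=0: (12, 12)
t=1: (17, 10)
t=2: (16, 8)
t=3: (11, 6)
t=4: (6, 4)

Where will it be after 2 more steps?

(6, 0)

The first coordinate travels 5 per step and bounces off the walls at 1 and 19.
  step 5: 6 → 1
  step 6: 1 → 6
The second coordinate changes by -2 each step: at step 6 it is 0.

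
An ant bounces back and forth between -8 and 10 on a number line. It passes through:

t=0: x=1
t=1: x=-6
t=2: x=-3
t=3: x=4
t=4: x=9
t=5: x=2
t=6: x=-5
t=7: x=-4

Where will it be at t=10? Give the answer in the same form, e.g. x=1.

x=3

The value reflects between -8 and 10, moving 7 per step.
  step 8: -4 → 3
  step 9: 3 → 10
  step 10: 10 → 3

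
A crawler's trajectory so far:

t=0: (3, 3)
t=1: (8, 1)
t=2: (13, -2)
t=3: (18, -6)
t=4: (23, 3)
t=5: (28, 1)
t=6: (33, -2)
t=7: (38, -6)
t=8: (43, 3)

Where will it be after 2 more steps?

(53, -2)

First: linear, +5 per step → 53 at step 10.
Second: cycles through 3, 1, -2, -6 every 4 steps. Step 10 lands at position 2 of the cycle → -2.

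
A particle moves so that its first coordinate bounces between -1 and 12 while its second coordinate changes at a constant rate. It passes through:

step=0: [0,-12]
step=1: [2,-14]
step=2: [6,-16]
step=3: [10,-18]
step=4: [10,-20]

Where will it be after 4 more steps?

[4,-28]

The first coordinate travels 4 per step and bounces off the walls at -1 and 12.
  step 5: 10 → 6
  step 6: 6 → 2
  step 7: 2 → 0
  step 8: 0 → 4
The second coordinate changes by -2 each step: at step 8 it is -28.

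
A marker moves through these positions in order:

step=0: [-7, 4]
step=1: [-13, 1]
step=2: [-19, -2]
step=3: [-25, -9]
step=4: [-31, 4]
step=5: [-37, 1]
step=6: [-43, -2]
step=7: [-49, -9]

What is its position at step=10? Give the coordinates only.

[-67, -2]

The first coordinate changes by -6 each step, so at step 10 it is -7 + 10·(-6) = -67.
The second coordinate repeats the cycle [4, 1, -2, -9] with period 4; step 10 mod 4 = 2, giving -2.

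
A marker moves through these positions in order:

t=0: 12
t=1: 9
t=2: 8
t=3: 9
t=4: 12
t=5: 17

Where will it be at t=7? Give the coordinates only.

33

Taking differences between consecutive positions: -3, -1, +1, +3, +5. These grow by +2 each step.
step 6: 17 + 7 → 24
step 7: 24 + 9 → 33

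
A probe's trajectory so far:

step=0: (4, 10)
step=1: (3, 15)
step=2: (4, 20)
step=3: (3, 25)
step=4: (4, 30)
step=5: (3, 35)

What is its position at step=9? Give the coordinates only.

The first coordinate repeats the cycle [4, 3] with period 2; step 9 mod 2 = 1, giving 3.
The second coordinate changes by +5 each step, so at step 9 it is 10 + 9·(5) = 55.

(3, 55)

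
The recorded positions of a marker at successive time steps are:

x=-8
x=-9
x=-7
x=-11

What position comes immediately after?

Consecutive displacements -1, +2, -4 scale by a factor of -2 each step.
step 4: -11 + 8 → x=-3

x=-3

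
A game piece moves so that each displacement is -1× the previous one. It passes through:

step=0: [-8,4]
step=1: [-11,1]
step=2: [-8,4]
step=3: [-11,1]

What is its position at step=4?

Consecutive displacements [-3,-3], [+3,+3], [-3,-3] scale by a factor of -1 each step.
step 4: [-11,1] + [+3,+3] → [-8,4]

[-8,4]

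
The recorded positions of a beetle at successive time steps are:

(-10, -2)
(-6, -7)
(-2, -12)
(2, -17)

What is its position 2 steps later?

Constant displacement of (+4, -5) per step.
step 4: (2, -17) + (+4, -5) → (6, -22)
step 5: (6, -22) + (+4, -5) → (10, -27)

(10, -27)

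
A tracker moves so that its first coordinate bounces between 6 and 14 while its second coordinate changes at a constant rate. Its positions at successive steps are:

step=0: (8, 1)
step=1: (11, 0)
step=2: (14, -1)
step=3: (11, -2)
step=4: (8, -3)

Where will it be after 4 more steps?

The first coordinate reflects between 6 and 14, moving 3 per step.
  step 5: 8 → 7
  step 6: 7 → 10
  step 7: 10 → 13
  step 8: 13 → 12
The second coordinate changes by -1 each step: at step 8 it is -7.

(12, -7)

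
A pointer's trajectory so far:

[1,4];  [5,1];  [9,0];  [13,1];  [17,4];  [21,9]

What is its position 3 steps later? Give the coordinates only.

[33,36]

Successive displacements: [+4,-3], [+4,-1], [+4,+1], [+4,+3], [+4,+5] — each changes by [+0,+2].
step 6: [21,9] + [+4,+7] → [25,16]
step 7: [25,16] + [+4,+9] → [29,25]
step 8: [29,25] + [+4,+11] → [33,36]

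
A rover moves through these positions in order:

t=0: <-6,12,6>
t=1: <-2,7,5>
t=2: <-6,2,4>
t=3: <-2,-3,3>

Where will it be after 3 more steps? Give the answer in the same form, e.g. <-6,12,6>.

<-6,-18,0>

The first coordinate repeats the cycle [-6, -2] with period 2; step 6 mod 2 = 0, giving -6.
The second coordinate changes by -5 each step, so at step 6 it is 12 + 6·(-5) = -18.
The third coordinate changes by -1 each step, so at step 6 it is 6 + 6·(-1) = 0.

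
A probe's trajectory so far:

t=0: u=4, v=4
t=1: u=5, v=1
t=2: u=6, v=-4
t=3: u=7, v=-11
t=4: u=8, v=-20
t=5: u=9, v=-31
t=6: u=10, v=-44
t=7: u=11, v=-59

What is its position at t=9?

First differences are (+1,-3), (+1,-5), (+1,-7), (+1,-9), (+1,-11), (+1,-13), (+1,-15); their common second difference is (+0,-2) (constant acceleration).
step 8: u=11, v=-59 + (+1,-17) → u=12, v=-76
step 9: u=12, v=-76 + (+1,-19) → u=13, v=-95

u=13, v=-95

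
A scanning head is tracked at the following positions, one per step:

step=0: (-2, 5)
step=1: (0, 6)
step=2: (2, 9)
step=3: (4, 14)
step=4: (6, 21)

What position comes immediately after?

(8, 30)

First differences are (+2, +1), (+2, +3), (+2, +5), (+2, +7); their common second difference is (+0, +2) (constant acceleration).
step 5: (6, 21) + (+2, +9) → (8, 30)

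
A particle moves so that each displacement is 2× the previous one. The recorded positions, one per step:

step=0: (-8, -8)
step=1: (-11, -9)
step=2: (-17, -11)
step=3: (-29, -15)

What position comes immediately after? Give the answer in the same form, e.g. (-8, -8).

(-53, -23)

The jumps are (-3, -1), (-6, -2), (-12, -4) — a geometric progression with ratio 2.
step 4: (-29, -15) + (-24, -8) → (-53, -23)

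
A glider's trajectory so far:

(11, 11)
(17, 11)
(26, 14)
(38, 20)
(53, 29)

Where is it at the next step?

Taking differences between consecutive positions: (+6, +0), (+9, +3), (+12, +6), (+15, +9). These grow by (+3, +3) each step.
step 5: (53, 29) + (+18, +12) → (71, 41)

(71, 41)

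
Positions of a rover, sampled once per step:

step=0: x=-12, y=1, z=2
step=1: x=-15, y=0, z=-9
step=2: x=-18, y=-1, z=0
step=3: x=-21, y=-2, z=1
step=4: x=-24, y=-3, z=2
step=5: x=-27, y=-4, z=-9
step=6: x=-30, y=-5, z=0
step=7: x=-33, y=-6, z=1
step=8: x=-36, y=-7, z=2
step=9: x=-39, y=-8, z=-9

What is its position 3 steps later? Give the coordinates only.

The x coordinate changes by -3 each step, so at step 12 it is -12 + 12·(-3) = -48.
The y coordinate changes by -1 each step, so at step 12 it is 1 + 12·(-1) = -11.
The z coordinate repeats the cycle [2, -9, 0, 1] with period 4; step 12 mod 4 = 0, giving 2.

x=-48, y=-11, z=2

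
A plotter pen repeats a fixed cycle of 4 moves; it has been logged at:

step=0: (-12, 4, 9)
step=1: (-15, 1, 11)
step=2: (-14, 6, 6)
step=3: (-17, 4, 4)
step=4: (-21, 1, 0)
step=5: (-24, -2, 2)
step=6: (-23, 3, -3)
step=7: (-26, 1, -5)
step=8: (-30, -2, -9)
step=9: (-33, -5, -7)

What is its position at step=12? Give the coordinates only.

Differencing gives (-3, -3, +2), (+1, +5, -5), (-3, -2, -2), (-4, -3, -4), (-3, -3, +2), (+1, +5, -5), (-3, -2, -2), (-4, -3, -4), (-3, -3, +2). This is the pattern (-3, -3, +2), (+1, +5, -5), (-3, -2, -2), (-4, -3, -4) repeated.
step 10: apply (+1, +5, -5) → (-32, 0, -12)
step 11: apply (-3, -2, -2) → (-35, -2, -14)
step 12: apply (-4, -3, -4) → (-39, -5, -18)

(-39, -5, -18)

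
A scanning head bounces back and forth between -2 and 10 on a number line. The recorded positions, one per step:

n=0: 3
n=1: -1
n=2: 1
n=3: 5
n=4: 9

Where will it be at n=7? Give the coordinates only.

The value travels 4 per step and bounces off the walls at -2 and 10.
  step 5: 9 → 7
  step 6: 7 → 3
  step 7: 3 → -1

-1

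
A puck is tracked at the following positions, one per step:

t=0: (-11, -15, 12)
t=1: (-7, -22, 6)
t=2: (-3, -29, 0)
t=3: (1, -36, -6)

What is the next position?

Each step adds (+4, -7, -6) to the position.
step 4: (1, -36, -6) + (+4, -7, -6) → (5, -43, -12)

(5, -43, -12)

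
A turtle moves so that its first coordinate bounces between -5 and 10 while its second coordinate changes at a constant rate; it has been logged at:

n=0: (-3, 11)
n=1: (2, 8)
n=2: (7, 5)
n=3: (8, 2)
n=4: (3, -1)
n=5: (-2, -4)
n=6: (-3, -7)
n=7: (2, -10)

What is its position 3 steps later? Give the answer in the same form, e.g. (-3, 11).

(3, -19)

The first coordinate travels 5 per step and bounces off the walls at -5 and 10.
  step 8: 2 → 7
  step 9: 7 → 8
  step 10: 8 → 3
The second coordinate changes by -3 each step: at step 10 it is -19.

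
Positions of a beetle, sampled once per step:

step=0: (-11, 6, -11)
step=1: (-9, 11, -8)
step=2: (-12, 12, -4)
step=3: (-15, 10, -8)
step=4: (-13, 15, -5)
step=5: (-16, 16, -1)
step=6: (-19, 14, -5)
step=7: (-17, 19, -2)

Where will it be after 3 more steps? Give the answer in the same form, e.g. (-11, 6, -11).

(-21, 23, 1)

Step-to-step displacements: (+2, +5, +3), (-3, +1, +4), (-3, -2, -4), (+2, +5, +3), (-3, +1, +4), (-3, -2, -4), (+2, +5, +3) — a repeating cycle of length 3.
step 8: apply (-3, +1, +4) → (-20, 20, 2)
step 9: apply (-3, -2, -4) → (-23, 18, -2)
step 10: apply (+2, +5, +3) → (-21, 23, 1)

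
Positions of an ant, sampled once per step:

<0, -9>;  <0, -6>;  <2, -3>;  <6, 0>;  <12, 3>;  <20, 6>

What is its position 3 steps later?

Taking differences between consecutive positions: <+0, +3>, <+2, +3>, <+4, +3>, <+6, +3>, <+8, +3>. These grow by <+2, +0> each step.
step 6: <20, 6> + <+10, +3> → <30, 9>
step 7: <30, 9> + <+12, +3> → <42, 12>
step 8: <42, 12> + <+14, +3> → <56, 15>

<56, 15>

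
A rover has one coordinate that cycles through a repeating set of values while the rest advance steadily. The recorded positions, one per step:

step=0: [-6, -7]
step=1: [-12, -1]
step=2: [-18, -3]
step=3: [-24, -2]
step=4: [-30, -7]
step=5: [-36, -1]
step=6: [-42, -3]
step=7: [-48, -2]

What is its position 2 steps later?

First: linear, -6 per step → -60 at step 9.
Second: cycles through -7, -1, -3, -2 every 4 steps. Step 9 lands at position 1 of the cycle → -1.

[-60, -1]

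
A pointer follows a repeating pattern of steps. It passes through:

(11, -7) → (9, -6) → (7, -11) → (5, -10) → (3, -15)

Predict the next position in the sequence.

Differencing gives (-2, +1), (-2, -5), (-2, +1), (-2, -5). This is the pattern (-2, +1), (-2, -5) repeated.
step 5: apply (-2, +1) → (1, -14)

(1, -14)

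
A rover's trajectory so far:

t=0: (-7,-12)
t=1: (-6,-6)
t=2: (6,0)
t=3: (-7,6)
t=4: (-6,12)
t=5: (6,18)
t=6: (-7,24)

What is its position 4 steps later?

(-6,48)

First: cycles through -7, -6, 6 every 3 steps. Step 10 lands at position 1 of the cycle → -6.
Second: linear, +6 per step → 48 at step 10.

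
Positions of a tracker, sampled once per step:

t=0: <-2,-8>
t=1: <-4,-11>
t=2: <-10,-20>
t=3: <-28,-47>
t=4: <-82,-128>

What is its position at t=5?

<-244,-371>

The jumps are <-2,-3>, <-6,-9>, <-18,-27>, <-54,-81> — a geometric progression with ratio 3.
step 5: <-82,-128> + <-162,-243> → <-244,-371>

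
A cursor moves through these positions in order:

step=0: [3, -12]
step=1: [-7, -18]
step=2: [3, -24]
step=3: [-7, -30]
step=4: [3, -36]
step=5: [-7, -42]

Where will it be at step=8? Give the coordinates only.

The first coordinate repeats the cycle [3, -7] with period 2; step 8 mod 2 = 0, giving 3.
The second coordinate changes by -6 each step, so at step 8 it is -12 + 8·(-6) = -60.

[3, -60]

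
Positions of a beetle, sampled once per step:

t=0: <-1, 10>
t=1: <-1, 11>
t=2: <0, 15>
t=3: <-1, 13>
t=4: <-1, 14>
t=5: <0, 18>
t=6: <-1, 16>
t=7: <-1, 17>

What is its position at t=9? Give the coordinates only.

<-1, 19>

The moves between consecutive positions are <+0, +1>, <+1, +4>, <-1, -2>, <+0, +1>, <+1, +4>, <-1, -2>, <+0, +1>; they repeat the 3-cycle [<+0, +1>, <+1, +4>, <-1, -2>].
step 8: apply <+1, +4> → <0, 21>
step 9: apply <-1, -2> → <-1, 19>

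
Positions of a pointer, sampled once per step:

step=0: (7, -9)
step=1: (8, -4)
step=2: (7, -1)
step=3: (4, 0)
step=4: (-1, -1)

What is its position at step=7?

Successive displacements: (+1, +5), (-1, +3), (-3, +1), (-5, -1) — each changes by (-2, -2).
step 5: (-1, -1) + (-7, -3) → (-8, -4)
step 6: (-8, -4) + (-9, -5) → (-17, -9)
step 7: (-17, -9) + (-11, -7) → (-28, -16)

(-28, -16)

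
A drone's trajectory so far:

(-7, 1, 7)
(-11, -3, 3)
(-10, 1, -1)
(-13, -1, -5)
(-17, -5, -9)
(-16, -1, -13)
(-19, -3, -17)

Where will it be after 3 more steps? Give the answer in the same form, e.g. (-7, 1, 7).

(-25, -5, -29)

Step-to-step displacements: (-4, -4, -4), (+1, +4, -4), (-3, -2, -4), (-4, -4, -4), (+1, +4, -4), (-3, -2, -4) — a repeating cycle of length 3.
step 7: apply (-4, -4, -4) → (-23, -7, -21)
step 8: apply (+1, +4, -4) → (-22, -3, -25)
step 9: apply (-3, -2, -4) → (-25, -5, -29)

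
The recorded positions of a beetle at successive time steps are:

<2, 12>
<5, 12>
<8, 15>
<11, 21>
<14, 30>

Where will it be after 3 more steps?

Taking differences between consecutive positions: <+3, +0>, <+3, +3>, <+3, +6>, <+3, +9>. These grow by <+0, +3> each step.
step 5: <14, 30> + <+3, +12> → <17, 42>
step 6: <17, 42> + <+3, +15> → <20, 57>
step 7: <20, 57> + <+3, +18> → <23, 75>

<23, 75>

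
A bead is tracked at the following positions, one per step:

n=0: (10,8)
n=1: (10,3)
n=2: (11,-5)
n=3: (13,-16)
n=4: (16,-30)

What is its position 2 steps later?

(25,-67)

First differences are (+0,-5), (+1,-8), (+2,-11), (+3,-14); their common second difference is (+1,-3) (constant acceleration).
step 5: (16,-30) + (+4,-17) → (20,-47)
step 6: (20,-47) + (+5,-20) → (25,-67)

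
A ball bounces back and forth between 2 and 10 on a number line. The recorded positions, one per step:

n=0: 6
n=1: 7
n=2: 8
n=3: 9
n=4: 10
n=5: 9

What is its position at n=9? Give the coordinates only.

The value travels 1 per step and bounces off the walls at 2 and 10.
  step 6: 9 → 8
  step 7: 8 → 7
  step 8: 7 → 6
  step 9: 6 → 5

5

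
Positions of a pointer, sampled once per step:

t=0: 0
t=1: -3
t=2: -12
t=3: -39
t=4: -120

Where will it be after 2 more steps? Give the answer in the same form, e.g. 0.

-1092

Step-to-step displacements: -3, -9, -27, -81; each is 3× the previous.
step 5: -120 − 243 → -363
step 6: -363 − 729 → -1092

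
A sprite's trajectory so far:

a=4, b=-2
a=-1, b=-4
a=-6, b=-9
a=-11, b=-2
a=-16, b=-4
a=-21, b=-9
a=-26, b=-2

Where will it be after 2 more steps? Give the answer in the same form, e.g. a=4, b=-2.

a=-36, b=-9

A: linear, -5 per step → -36 at step 8.
B: cycles through -2, -4, -9 every 3 steps. Step 8 lands at position 2 of the cycle → -9.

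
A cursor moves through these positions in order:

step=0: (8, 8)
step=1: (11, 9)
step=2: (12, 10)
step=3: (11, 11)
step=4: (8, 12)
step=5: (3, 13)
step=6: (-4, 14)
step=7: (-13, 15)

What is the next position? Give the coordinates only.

(-24, 16)

Successive displacements: (+3, +1), (+1, +1), (-1, +1), (-3, +1), (-5, +1), (-7, +1), (-9, +1) — each changes by (-2, +0).
step 8: (-13, 15) + (-11, +1) → (-24, 16)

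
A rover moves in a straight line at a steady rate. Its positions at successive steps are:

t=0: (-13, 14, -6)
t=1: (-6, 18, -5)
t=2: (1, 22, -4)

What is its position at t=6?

(29, 38, 0)

Constant displacement of (+7, +4, +1) per step.
step 3: (1, 22, -4) + (+7, +4, +1) → (8, 26, -3)
step 4: (8, 26, -3) + (+7, +4, +1) → (15, 30, -2)
step 5: (15, 30, -2) + (+7, +4, +1) → (22, 34, -1)
step 6: (22, 34, -1) + (+7, +4, +1) → (29, 38, 0)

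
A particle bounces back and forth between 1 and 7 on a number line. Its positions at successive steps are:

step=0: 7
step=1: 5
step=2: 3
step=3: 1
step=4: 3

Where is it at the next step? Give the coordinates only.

The value reflects between 1 and 7, moving 2 per step.
  step 5: 3 → 5

5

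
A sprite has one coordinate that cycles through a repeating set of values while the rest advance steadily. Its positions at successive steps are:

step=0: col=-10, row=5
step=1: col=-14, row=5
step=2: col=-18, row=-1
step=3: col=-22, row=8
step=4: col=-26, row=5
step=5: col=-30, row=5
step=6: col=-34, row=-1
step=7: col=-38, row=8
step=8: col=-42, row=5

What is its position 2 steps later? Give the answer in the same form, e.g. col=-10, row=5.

col=-50, row=-1

Col: linear, -4 per step → -50 at step 10.
Row: cycles through 5, 5, -1, 8 every 4 steps. Step 10 lands at position 2 of the cycle → -1.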